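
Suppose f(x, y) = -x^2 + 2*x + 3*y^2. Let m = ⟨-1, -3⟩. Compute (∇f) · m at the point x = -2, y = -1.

12

∂f/∂x = -2*x + 2
∂f/∂y = 6*y
∇f at (-2, -1) = (6, -6)
∇f · m = (6)(-1) + (-6)(-3) = 12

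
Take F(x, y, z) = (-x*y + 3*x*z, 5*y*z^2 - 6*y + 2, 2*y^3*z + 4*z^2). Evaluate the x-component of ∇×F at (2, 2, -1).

(∇×F)_1 = ∂F₃/∂y − ∂F₂/∂z
= 6*y^2*z − (10*y*z)
= 6*y^2*z - 10*y*z
At (2, 2, -1): -4.

-4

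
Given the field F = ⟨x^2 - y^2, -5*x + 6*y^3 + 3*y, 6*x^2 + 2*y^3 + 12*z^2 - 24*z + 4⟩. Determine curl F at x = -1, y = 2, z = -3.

(∇×F)₁ = ∂F₃/∂y − ∂F₂/∂z = 6*y^2
(∇×F)₂ = ∂F₁/∂z − ∂F₃/∂x = -12*x
(∇×F)₃ = ∂F₂/∂x − ∂F₁/∂y = 2*y - 5
∇×F = (6*y^2, -12*x, 2*y - 5)
At (-1, 2, -3): (24, 12, -1).

(24, 12, -1)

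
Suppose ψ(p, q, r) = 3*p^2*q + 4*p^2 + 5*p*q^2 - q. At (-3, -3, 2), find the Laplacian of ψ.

-40

∂²ψ/∂p² = 2*(3*q + 4)
∂²ψ/∂q² = 10*p
∂²ψ/∂r² = 0
∇²ψ = 10*p + 6*q + 8
At (-3, -3, 2): -40.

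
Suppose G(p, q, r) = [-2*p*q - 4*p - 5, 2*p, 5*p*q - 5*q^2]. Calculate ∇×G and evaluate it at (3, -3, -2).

(∇×G)₁ = ∂G₃/∂q − ∂G₂/∂r = 5*p - 10*q
(∇×G)₂ = ∂G₁/∂r − ∂G₃/∂p = -5*q
(∇×G)₃ = ∂G₂/∂p − ∂G₁/∂q = 2*p + 2
∇×G = (5*p - 10*q, -5*q, 2*p + 2)
At (3, -3, -2): (45, 15, 8).

(45, 15, 8)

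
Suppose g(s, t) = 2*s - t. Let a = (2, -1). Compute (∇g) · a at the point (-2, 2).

∂g/∂s = 2
∂g/∂t = -1
∇g at (-2, 2) = (2, -1)
∇g · a = (2)(2) + (-1)(-1) = 5

5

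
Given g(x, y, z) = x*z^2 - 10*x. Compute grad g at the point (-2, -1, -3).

(-1, 0, 12)

∂g/∂x = z^2 - 10
∂g/∂y = 0
∂g/∂z = 2*x*z
∇g = (z^2 - 10, 0, 2*x*z)
At (-2, -1, -3): (-1, 0, 12).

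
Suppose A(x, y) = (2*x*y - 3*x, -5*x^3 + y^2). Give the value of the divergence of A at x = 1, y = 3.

∂A₁/∂x = 2*y - 3
∂A₂/∂y = 2*y
∇·A = 4*y - 3
At (1, 3): 9.

9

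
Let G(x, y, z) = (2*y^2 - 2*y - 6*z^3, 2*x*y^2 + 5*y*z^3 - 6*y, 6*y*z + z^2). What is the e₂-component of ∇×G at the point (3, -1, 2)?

(∇×G)_2 = ∂G₁/∂z − ∂G₃/∂x
= -18*z^2 − (0)
= -18*z^2
At (3, -1, 2): -72.

-72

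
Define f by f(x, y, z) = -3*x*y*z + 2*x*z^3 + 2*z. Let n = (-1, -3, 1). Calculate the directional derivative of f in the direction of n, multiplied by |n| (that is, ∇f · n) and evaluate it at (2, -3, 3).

∂f/∂x = -3*y*z + 2*z^3
∂f/∂y = -3*x*z
∂f/∂z = -3*x*y + 6*x*z^2 + 2
∇f at (2, -3, 3) = (81, -18, 128)
∇f · n = (81)(-1) + (-18)(-3) + (128)(1) = 101

101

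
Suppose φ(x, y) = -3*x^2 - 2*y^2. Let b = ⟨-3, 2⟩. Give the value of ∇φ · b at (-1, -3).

∂φ/∂x = -6*x
∂φ/∂y = -4*y
∇φ at (-1, -3) = (6, 12)
∇φ · b = (6)(-3) + (12)(2) = 6

6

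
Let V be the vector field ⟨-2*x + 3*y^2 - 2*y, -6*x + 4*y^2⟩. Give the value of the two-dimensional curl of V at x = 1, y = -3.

∂V₂/∂x = -6
∂V₁/∂y = 6*y - 2
Scalar curl = -6*y - 4
At (1, -3): 14.

14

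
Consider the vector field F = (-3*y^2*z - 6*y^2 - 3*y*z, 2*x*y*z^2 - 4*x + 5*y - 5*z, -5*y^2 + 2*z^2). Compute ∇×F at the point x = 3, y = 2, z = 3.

(-87, -18, 101)

(∇×F)₁ = ∂F₃/∂y − ∂F₂/∂z = -4*x*y*z - 10*y + 5
(∇×F)₂ = ∂F₁/∂z − ∂F₃/∂x = -3*y^2 - 3*y
(∇×F)₃ = ∂F₂/∂x − ∂F₁/∂y = 2*y*z^2 + 6*y*z + 12*y + 3*z - 4
∇×F = (-4*x*y*z - 10*y + 5, -3*y^2 - 3*y, 2*y*z^2 + 6*y*z + 12*y + 3*z - 4)
At (3, 2, 3): (-87, -18, 101).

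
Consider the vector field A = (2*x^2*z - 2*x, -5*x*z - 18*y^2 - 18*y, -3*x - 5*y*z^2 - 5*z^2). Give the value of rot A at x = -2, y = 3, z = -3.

(∇×A)₁ = ∂A₃/∂y − ∂A₂/∂z = 5*x - 5*z^2
(∇×A)₂ = ∂A₁/∂z − ∂A₃/∂x = 2*x^2 + 3
(∇×A)₃ = ∂A₂/∂x − ∂A₁/∂y = -5*z
∇×A = (5*x - 5*z^2, 2*x^2 + 3, -5*z)
At (-2, 3, -3): (-55, 11, 15).

(-55, 11, 15)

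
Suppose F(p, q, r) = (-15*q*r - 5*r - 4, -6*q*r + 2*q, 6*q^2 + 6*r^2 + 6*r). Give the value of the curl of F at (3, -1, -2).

(-18, 10, -30)

(∇×F)₁ = ∂F₃/∂q − ∂F₂/∂r = 18*q
(∇×F)₂ = ∂F₁/∂r − ∂F₃/∂p = -15*q - 5
(∇×F)₃ = ∂F₂/∂p − ∂F₁/∂q = 15*r
∇×F = (18*q, -15*q - 5, 15*r)
At (3, -1, -2): (-18, 10, -30).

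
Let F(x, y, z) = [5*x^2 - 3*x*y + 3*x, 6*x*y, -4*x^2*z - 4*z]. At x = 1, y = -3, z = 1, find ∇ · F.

∂F₁/∂x = 10*x - 3*y + 3
∂F₂/∂y = 6*x
∂F₃/∂z = -4*x^2 - 4
∇·F = -4*x^2 + 16*x - 3*y - 1
At (1, -3, 1): 20.

20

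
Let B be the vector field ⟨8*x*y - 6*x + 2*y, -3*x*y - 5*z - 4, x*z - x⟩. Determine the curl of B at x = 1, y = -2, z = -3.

(5, 4, -4)

(∇×B)₁ = ∂B₃/∂y − ∂B₂/∂z = 5
(∇×B)₂ = ∂B₁/∂z − ∂B₃/∂x = -z + 1
(∇×B)₃ = ∂B₂/∂x − ∂B₁/∂y = -8*x - 3*y - 2
∇×B = (5, -z + 1, -8*x - 3*y - 2)
At (1, -2, -3): (5, 4, -4).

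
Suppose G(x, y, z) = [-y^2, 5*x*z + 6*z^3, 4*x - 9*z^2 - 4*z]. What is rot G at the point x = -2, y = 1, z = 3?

(-152, -4, 17)

(∇×G)₁ = ∂G₃/∂y − ∂G₂/∂z = -5*x - 18*z^2
(∇×G)₂ = ∂G₁/∂z − ∂G₃/∂x = -4
(∇×G)₃ = ∂G₂/∂x − ∂G₁/∂y = 2*y + 5*z
∇×G = (-5*x - 18*z^2, -4, 2*y + 5*z)
At (-2, 1, 3): (-152, -4, 17).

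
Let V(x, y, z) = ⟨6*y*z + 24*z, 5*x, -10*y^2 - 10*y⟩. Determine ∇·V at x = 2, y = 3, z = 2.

0

∂V₁/∂x = 0
∂V₂/∂y = 0
∂V₃/∂z = 0
∇·V = 0
At (2, 3, 2): 0.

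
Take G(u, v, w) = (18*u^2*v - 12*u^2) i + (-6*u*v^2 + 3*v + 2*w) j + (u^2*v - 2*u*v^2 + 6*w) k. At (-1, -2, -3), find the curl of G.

(-9, 4, -42)

(∇×G)₁ = ∂G₃/∂v − ∂G₂/∂w = u^2 - 4*u*v - 2
(∇×G)₂ = ∂G₁/∂w − ∂G₃/∂u = -2*u*v + 2*v^2
(∇×G)₃ = ∂G₂/∂u − ∂G₁/∂v = -18*u^2 - 6*v^2
∇×G = (u^2 - 4*u*v - 2, -2*u*v + 2*v^2, -18*u^2 - 6*v^2)
At (-1, -2, -3): (-9, 4, -42).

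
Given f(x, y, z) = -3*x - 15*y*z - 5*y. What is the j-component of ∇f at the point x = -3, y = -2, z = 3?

-50

(∇f)_2 = ∂f/∂y = -15*z - 5
At (-3, -2, 3): -50.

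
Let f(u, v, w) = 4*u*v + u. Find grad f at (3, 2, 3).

∂f/∂u = 4*v + 1
∂f/∂v = 4*u
∂f/∂w = 0
∇f = (4*v + 1, 4*u, 0)
At (3, 2, 3): (9, 12, 0).

(9, 12, 0)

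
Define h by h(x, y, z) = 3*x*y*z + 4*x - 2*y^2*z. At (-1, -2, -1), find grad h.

(10, -5, -2)

∂h/∂x = 3*y*z + 4
∂h/∂y = 3*x*z - 4*y*z
∂h/∂z = 3*x*y - 2*y^2
∇h = (3*y*z + 4, 3*x*z - 4*y*z, 3*x*y - 2*y^2)
At (-1, -2, -1): (10, -5, -2).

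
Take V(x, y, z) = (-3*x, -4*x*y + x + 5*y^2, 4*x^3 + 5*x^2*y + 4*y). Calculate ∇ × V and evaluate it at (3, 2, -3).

(∇×V)₁ = ∂V₃/∂y − ∂V₂/∂z = 5*x^2 + 4
(∇×V)₂ = ∂V₁/∂z − ∂V₃/∂x = -12*x^2 - 10*x*y
(∇×V)₃ = ∂V₂/∂x − ∂V₁/∂y = -4*y + 1
∇×V = (5*x^2 + 4, -12*x^2 - 10*x*y, -4*y + 1)
At (3, 2, -3): (49, -168, -7).

(49, -168, -7)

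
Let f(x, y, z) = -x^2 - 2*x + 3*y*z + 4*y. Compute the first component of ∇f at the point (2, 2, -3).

-6

(∇f)_1 = ∂f/∂x = -2*x - 2
At (2, 2, -3): -6.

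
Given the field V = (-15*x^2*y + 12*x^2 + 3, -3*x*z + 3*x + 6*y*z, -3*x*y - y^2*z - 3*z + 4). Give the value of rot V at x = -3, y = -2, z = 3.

(∇×V)₁ = ∂V₃/∂y − ∂V₂/∂z = -2*y*z - 6*y
(∇×V)₂ = ∂V₁/∂z − ∂V₃/∂x = 3*y
(∇×V)₃ = ∂V₂/∂x − ∂V₁/∂y = 15*x^2 - 3*z + 3
∇×V = (-2*y*z - 6*y, 3*y, 15*x^2 - 3*z + 3)
At (-3, -2, 3): (24, -6, 129).

(24, -6, 129)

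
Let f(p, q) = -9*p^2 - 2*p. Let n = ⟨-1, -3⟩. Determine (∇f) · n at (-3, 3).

∂f/∂p = -18*p - 2
∂f/∂q = 0
∇f at (-3, 3) = (52, 0)
∇f · n = (52)(-1) + (0)(-3) = -52

-52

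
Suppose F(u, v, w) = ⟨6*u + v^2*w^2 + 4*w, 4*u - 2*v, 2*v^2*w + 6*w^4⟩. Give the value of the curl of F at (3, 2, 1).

(8, 12, 0)

(∇×F)₁ = ∂F₃/∂v − ∂F₂/∂w = 4*v*w
(∇×F)₂ = ∂F₁/∂w − ∂F₃/∂u = 2*v^2*w + 4
(∇×F)₃ = ∂F₂/∂u − ∂F₁/∂v = -2*v*w^2 + 4
∇×F = (4*v*w, 2*v^2*w + 4, -2*v*w^2 + 4)
At (3, 2, 1): (8, 12, 0).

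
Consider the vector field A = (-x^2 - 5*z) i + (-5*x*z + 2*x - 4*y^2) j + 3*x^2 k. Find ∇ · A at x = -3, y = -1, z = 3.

∂A₁/∂x = -2*x
∂A₂/∂y = -8*y
∂A₃/∂z = 0
∇·A = -2*x - 8*y
At (-3, -1, 3): 14.

14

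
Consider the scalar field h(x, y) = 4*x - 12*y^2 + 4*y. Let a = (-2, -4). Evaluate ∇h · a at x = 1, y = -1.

∂h/∂x = 4
∂h/∂y = -24*y + 4
∇h at (1, -1) = (4, 28)
∇h · a = (4)(-2) + (28)(-4) = -120

-120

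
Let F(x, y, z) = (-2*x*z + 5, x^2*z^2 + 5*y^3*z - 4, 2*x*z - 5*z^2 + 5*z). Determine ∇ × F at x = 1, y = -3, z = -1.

(∇×F)₁ = ∂F₃/∂y − ∂F₂/∂z = -2*x^2*z - 5*y^3
(∇×F)₂ = ∂F₁/∂z − ∂F₃/∂x = -2*x - 2*z
(∇×F)₃ = ∂F₂/∂x − ∂F₁/∂y = 2*x*z^2
∇×F = (-2*x^2*z - 5*y^3, -2*x - 2*z, 2*x*z^2)
At (1, -3, -1): (137, 0, 2).

(137, 0, 2)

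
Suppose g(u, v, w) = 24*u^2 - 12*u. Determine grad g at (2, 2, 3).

∂g/∂u = 48*u - 12
∂g/∂v = 0
∂g/∂w = 0
∇g = (48*u - 12, 0, 0)
At (2, 2, 3): (84, 0, 0).

(84, 0, 0)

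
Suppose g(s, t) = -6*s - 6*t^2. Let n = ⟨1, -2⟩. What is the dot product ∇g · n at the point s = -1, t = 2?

42

∂g/∂s = -6
∂g/∂t = -12*t
∇g at (-1, 2) = (-6, -24)
∇g · n = (-6)(1) + (-24)(-2) = 42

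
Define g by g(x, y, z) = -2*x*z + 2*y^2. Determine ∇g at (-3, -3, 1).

∂g/∂x = -2*z
∂g/∂y = 4*y
∂g/∂z = -2*x
∇g = (-2*z, 4*y, -2*x)
At (-3, -3, 1): (-2, -12, 6).

(-2, -12, 6)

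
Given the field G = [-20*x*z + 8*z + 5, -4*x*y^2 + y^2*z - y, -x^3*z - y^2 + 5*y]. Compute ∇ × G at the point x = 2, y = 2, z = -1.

(∇×G)₁ = ∂G₃/∂y − ∂G₂/∂z = -y^2 - 2*y + 5
(∇×G)₂ = ∂G₁/∂z − ∂G₃/∂x = 3*x^2*z - 20*x + 8
(∇×G)₃ = ∂G₂/∂x − ∂G₁/∂y = -4*y^2
∇×G = (-y^2 - 2*y + 5, 3*x^2*z - 20*x + 8, -4*y^2)
At (2, 2, -1): (-3, -44, -16).

(-3, -44, -16)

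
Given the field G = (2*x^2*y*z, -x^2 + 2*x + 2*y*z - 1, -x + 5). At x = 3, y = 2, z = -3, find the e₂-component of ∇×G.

(∇×G)_2 = ∂G₁/∂z − ∂G₃/∂x
= 2*x^2*y − (-1)
= 2*x^2*y + 1
At (3, 2, -3): 37.

37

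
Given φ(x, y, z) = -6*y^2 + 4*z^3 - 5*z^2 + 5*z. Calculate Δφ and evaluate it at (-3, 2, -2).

-70

∂²φ/∂x² = 0
∂²φ/∂y² = -12
∂²φ/∂z² = 2*(12*z - 5)
∇²φ = 24*z - 22
At (-3, 2, -2): -70.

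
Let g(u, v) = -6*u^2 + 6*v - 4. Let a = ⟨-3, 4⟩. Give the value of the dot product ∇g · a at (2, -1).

96

∂g/∂u = -12*u
∂g/∂v = 6
∇g at (2, -1) = (-24, 6)
∇g · a = (-24)(-3) + (6)(4) = 96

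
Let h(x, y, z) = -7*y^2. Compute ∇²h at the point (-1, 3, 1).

∂²h/∂x² = 0
∂²h/∂y² = -14
∂²h/∂z² = 0
∇²h = -14
At (-1, 3, 1): -14.

-14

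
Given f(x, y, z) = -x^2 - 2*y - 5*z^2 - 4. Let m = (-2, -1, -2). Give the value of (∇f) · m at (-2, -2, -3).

∂f/∂x = -2*x
∂f/∂y = -2
∂f/∂z = -10*z
∇f at (-2, -2, -3) = (4, -2, 30)
∇f · m = (4)(-2) + (-2)(-1) + (30)(-2) = -66

-66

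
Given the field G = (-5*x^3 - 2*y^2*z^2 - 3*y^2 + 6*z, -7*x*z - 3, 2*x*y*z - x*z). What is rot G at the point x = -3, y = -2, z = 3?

(∇×G)₁ = ∂G₃/∂y − ∂G₂/∂z = 2*x*z + 7*x
(∇×G)₂ = ∂G₁/∂z − ∂G₃/∂x = -4*y^2*z - 2*y*z + z + 6
(∇×G)₃ = ∂G₂/∂x − ∂G₁/∂y = 4*y*z^2 + 6*y - 7*z
∇×G = (2*x*z + 7*x, -4*y^2*z - 2*y*z + z + 6, 4*y*z^2 + 6*y - 7*z)
At (-3, -2, 3): (-39, -27, -105).

(-39, -27, -105)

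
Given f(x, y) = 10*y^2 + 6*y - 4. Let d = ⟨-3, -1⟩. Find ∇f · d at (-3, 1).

-26

∂f/∂x = 0
∂f/∂y = 20*y + 6
∇f at (-3, 1) = (0, 26)
∇f · d = (0)(-3) + (26)(-1) = -26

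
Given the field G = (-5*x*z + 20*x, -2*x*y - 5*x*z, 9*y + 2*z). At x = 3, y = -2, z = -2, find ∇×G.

(∇×G)₁ = ∂G₃/∂y − ∂G₂/∂z = 5*x + 9
(∇×G)₂ = ∂G₁/∂z − ∂G₃/∂x = -5*x
(∇×G)₃ = ∂G₂/∂x − ∂G₁/∂y = -2*y - 5*z
∇×G = (5*x + 9, -5*x, -2*y - 5*z)
At (3, -2, -2): (24, -15, 14).

(24, -15, 14)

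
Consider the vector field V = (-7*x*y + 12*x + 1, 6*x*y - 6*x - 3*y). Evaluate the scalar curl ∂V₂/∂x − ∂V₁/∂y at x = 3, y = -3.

∂V₂/∂x = 6*y - 6
∂V₁/∂y = -7*x
Scalar curl = 7*x + 6*y - 6
At (3, -3): -3.

-3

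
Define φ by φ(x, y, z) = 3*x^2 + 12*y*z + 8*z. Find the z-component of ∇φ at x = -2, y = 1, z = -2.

20

(∇φ)_3 = ∂φ/∂z = 12*y + 8
At (-2, 1, -2): 20.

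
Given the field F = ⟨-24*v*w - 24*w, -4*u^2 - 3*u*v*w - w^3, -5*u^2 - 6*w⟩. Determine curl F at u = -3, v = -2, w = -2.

(30, -6, -36)

(∇×F)₁ = ∂F₃/∂v − ∂F₂/∂w = 3*u*v + 3*w^2
(∇×F)₂ = ∂F₁/∂w − ∂F₃/∂u = 10*u - 24*v - 24
(∇×F)₃ = ∂F₂/∂u − ∂F₁/∂v = -8*u - 3*v*w + 24*w
∇×F = (3*u*v + 3*w^2, 10*u - 24*v - 24, -8*u - 3*v*w + 24*w)
At (-3, -2, -2): (30, -6, -36).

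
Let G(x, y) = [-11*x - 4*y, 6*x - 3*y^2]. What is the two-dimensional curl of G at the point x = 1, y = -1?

10

∂G₂/∂x = 6
∂G₁/∂y = -4
Scalar curl = 10
At (1, -1): 10.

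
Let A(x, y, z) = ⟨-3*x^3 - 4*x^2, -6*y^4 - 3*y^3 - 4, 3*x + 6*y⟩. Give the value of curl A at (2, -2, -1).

(6, -3, 0)

(∇×A)₁ = ∂A₃/∂y − ∂A₂/∂z = 6
(∇×A)₂ = ∂A₁/∂z − ∂A₃/∂x = -3
(∇×A)₃ = ∂A₂/∂x − ∂A₁/∂y = 0
∇×A = (6, -3, 0)
At (2, -2, -1): (6, -3, 0).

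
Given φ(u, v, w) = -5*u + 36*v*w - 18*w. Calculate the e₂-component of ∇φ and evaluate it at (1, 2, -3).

(∇φ)_2 = ∂φ/∂v = 36*w
At (1, 2, -3): -108.

-108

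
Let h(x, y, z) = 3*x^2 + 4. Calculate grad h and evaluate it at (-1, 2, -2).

∂h/∂x = 6*x
∂h/∂y = 0
∂h/∂z = 0
∇h = (6*x, 0, 0)
At (-1, 2, -2): (-6, 0, 0).

(-6, 0, 0)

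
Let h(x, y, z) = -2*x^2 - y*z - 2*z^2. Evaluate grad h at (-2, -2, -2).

∂h/∂x = -4*x
∂h/∂y = -z
∂h/∂z = -y - 4*z
∇h = (-4*x, -z, -y - 4*z)
At (-2, -2, -2): (8, 2, 10).

(8, 2, 10)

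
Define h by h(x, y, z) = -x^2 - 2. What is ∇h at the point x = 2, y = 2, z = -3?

(-4, 0, 0)

∂h/∂x = -2*x
∂h/∂y = 0
∂h/∂z = 0
∇h = (-2*x, 0, 0)
At (2, 2, -3): (-4, 0, 0).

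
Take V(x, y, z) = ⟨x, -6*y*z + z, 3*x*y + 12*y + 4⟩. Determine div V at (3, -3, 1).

∂V₁/∂x = 1
∂V₂/∂y = -6*z
∂V₃/∂z = 0
∇·V = -6*z + 1
At (3, -3, 1): -5.

-5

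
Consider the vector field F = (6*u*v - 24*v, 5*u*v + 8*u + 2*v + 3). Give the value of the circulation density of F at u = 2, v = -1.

∂F₂/∂u = 5*v + 8
∂F₁/∂v = 6*u - 24
Scalar curl = -6*u + 5*v + 32
At (2, -1): 15.

15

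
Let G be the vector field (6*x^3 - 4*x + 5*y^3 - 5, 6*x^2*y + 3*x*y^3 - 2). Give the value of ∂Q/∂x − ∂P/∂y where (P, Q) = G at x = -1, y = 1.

∂G₂/∂x = 12*x*y + 3*y^3
∂G₁/∂y = 15*y^2
Scalar curl = 12*x*y + 3*y^3 - 15*y^2
At (-1, 1): -24.

-24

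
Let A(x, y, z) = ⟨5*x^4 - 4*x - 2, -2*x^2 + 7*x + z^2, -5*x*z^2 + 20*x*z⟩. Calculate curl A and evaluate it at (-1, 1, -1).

(∇×A)₁ = ∂A₃/∂y − ∂A₂/∂z = -2*z
(∇×A)₂ = ∂A₁/∂z − ∂A₃/∂x = 5*z^2 - 20*z
(∇×A)₃ = ∂A₂/∂x − ∂A₁/∂y = -4*x + 7
∇×A = (-2*z, 5*z^2 - 20*z, -4*x + 7)
At (-1, 1, -1): (2, 25, 11).

(2, 25, 11)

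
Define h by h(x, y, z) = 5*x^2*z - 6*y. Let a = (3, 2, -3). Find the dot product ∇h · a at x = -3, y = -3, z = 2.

∂h/∂x = 10*x*z
∂h/∂y = -6
∂h/∂z = 5*x^2
∇h at (-3, -3, 2) = (-60, -6, 45)
∇h · a = (-60)(3) + (-6)(2) + (45)(-3) = -327

-327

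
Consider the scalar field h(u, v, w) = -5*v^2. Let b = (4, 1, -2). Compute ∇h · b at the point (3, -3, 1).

∂h/∂u = 0
∂h/∂v = -10*v
∂h/∂w = 0
∇h at (3, -3, 1) = (0, 30, 0)
∇h · b = (0)(4) + (30)(1) + (0)(-2) = 30

30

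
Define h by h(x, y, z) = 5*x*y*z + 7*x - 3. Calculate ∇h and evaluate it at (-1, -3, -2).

∂h/∂x = 5*y*z + 7
∂h/∂y = 5*x*z
∂h/∂z = 5*x*y
∇h = (5*y*z + 7, 5*x*z, 5*x*y)
At (-1, -3, -2): (37, 10, 15).

(37, 10, 15)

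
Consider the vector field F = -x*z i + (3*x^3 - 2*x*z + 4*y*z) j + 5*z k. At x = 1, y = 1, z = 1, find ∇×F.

(-2, -1, 7)

(∇×F)₁ = ∂F₃/∂y − ∂F₂/∂z = 2*x - 4*y
(∇×F)₂ = ∂F₁/∂z − ∂F₃/∂x = -x
(∇×F)₃ = ∂F₂/∂x − ∂F₁/∂y = 9*x^2 - 2*z
∇×F = (2*x - 4*y, -x, 9*x^2 - 2*z)
At (1, 1, 1): (-2, -1, 7).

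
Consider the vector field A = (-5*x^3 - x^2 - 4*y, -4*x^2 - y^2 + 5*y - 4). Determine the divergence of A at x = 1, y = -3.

∂A₁/∂x = -15*x^2 - 2*x
∂A₂/∂y = -2*y + 5
∇·A = -15*x^2 - 2*x - 2*y + 5
At (1, -3): -6.

-6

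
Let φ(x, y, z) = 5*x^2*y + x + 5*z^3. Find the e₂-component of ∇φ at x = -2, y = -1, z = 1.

(∇φ)_2 = ∂φ/∂y = 5*x^2
At (-2, -1, 1): 20.

20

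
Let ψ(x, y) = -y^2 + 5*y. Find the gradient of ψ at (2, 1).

∂ψ/∂x = 0
∂ψ/∂y = -2*y + 5
∇ψ = (0, -2*y + 5)
At (2, 1): (0, 3).

(0, 3)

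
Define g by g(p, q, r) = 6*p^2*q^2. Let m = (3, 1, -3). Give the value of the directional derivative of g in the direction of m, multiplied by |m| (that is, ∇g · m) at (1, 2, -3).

∂g/∂p = 12*p*q^2
∂g/∂q = 12*p^2*q
∂g/∂r = 0
∇g at (1, 2, -3) = (48, 24, 0)
∇g · m = (48)(3) + (24)(1) + (0)(-3) = 168

168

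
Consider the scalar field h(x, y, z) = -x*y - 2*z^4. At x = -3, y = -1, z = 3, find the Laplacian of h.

-216

∂²h/∂x² = 0
∂²h/∂y² = 0
∂²h/∂z² = -24*z^2
∇²h = -24*z^2
At (-3, -1, 3): -216.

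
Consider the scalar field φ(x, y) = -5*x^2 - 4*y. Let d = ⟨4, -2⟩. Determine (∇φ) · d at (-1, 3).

48

∂φ/∂x = -10*x
∂φ/∂y = -4
∇φ at (-1, 3) = (10, -4)
∇φ · d = (10)(4) + (-4)(-2) = 48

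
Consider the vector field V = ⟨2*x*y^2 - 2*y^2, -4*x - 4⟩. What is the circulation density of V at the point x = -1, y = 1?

∂V₂/∂x = -4
∂V₁/∂y = 4*x*y - 4*y
Scalar curl = -4*x*y + 4*y - 4
At (-1, 1): 4.

4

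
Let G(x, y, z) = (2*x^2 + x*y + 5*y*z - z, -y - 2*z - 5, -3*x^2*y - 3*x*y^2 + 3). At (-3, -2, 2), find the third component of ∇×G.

-7

(∇×G)_3 = ∂G₂/∂x − ∂G₁/∂y
= 0 − (x + 5*z)
= -x - 5*z
At (-3, -2, 2): -7.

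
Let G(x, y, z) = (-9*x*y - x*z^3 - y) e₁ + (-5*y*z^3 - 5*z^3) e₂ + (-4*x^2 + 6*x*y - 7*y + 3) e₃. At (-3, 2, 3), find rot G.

(∇×G)₁ = ∂G₃/∂y − ∂G₂/∂z = 6*x + 15*y*z^2 + 15*z^2 - 7
(∇×G)₂ = ∂G₁/∂z − ∂G₃/∂x = -3*x*z^2 + 8*x - 6*y
(∇×G)₃ = ∂G₂/∂x − ∂G₁/∂y = 9*x + 1
∇×G = (6*x + 15*y*z^2 + 15*z^2 - 7, -3*x*z^2 + 8*x - 6*y, 9*x + 1)
At (-3, 2, 3): (380, 45, -26).

(380, 45, -26)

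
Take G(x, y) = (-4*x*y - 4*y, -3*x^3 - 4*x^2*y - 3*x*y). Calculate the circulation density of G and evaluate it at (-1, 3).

∂G₂/∂x = -9*x^2 - 8*x*y - 3*y
∂G₁/∂y = -4*x - 4
Scalar curl = -9*x^2 - 8*x*y + 4*x - 3*y + 4
At (-1, 3): 6.

6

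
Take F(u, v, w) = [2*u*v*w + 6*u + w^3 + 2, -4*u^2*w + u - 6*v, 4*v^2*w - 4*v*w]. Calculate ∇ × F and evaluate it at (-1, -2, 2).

(-36, 16, 21)

(∇×F)₁ = ∂F₃/∂v − ∂F₂/∂w = 4*u^2 + 8*v*w - 4*w
(∇×F)₂ = ∂F₁/∂w − ∂F₃/∂u = 2*u*v + 3*w^2
(∇×F)₃ = ∂F₂/∂u − ∂F₁/∂v = -10*u*w + 1
∇×F = (4*u^2 + 8*v*w - 4*w, 2*u*v + 3*w^2, -10*u*w + 1)
At (-1, -2, 2): (-36, 16, 21).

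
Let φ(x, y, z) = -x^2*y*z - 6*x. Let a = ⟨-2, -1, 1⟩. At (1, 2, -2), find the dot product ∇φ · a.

-8

∂φ/∂x = -2*x*y*z - 6
∂φ/∂y = -x^2*z
∂φ/∂z = -x^2*y
∇φ at (1, 2, -2) = (2, 2, -2)
∇φ · a = (2)(-2) + (2)(-1) + (-2)(1) = -8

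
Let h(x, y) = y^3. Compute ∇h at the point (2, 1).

(0, 3)

∂h/∂x = 0
∂h/∂y = 3*y^2
∇h = (0, 3*y^2)
At (2, 1): (0, 3).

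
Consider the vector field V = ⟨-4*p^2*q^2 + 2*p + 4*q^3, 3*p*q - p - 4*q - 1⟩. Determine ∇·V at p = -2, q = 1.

8

∂V₁/∂p = -8*p*q^2 + 2
∂V₂/∂q = 3*p - 4
∇·V = -8*p*q^2 + 3*p - 2
At (-2, 1): 8.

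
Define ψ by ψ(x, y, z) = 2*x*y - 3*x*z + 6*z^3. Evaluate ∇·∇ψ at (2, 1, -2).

∂²ψ/∂x² = 0
∂²ψ/∂y² = 0
∂²ψ/∂z² = 36*z
∇²ψ = 36*z
At (2, 1, -2): -72.

-72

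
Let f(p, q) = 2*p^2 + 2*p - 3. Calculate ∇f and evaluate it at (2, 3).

∂f/∂p = 4*p + 2
∂f/∂q = 0
∇f = (4*p + 2, 0)
At (2, 3): (10, 0).

(10, 0)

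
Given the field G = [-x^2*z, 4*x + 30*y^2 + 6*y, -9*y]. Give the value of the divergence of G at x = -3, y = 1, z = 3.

84

∂G₁/∂x = -2*x*z
∂G₂/∂y = 60*y + 6
∂G₃/∂z = 0
∇·G = -2*x*z + 60*y + 6
At (-3, 1, 3): 84.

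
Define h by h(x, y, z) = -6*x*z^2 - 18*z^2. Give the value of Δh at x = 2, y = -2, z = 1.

∂²h/∂x² = 0
∂²h/∂y² = 0
∂²h/∂z² = -12*(x + 3)
∇²h = -12*x - 36
At (2, -2, 1): -60.

-60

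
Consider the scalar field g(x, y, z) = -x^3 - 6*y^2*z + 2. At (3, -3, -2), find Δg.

∂²g/∂x² = -6*x
∂²g/∂y² = -12*z
∂²g/∂z² = 0
∇²g = -6*x - 12*z
At (3, -3, -2): 6.

6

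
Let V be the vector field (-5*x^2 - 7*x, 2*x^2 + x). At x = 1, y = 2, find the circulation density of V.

∂V₂/∂x = 4*x + 1
∂V₁/∂y = 0
Scalar curl = 4*x + 1
At (1, 2): 5.

5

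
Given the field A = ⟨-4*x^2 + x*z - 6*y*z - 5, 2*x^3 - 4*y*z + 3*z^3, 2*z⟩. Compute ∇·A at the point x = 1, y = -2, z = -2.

0

∂A₁/∂x = -8*x + z
∂A₂/∂y = -4*z
∂A₃/∂z = 2
∇·A = -8*x - 3*z + 2
At (1, -2, -2): 0.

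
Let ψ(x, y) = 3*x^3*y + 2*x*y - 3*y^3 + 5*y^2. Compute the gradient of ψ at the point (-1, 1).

(11, -4)

∂ψ/∂x = 9*x^2*y + 2*y
∂ψ/∂y = 3*x^3 + 2*x - 9*y^2 + 10*y
∇ψ = (9*x^2*y + 2*y, 3*x^3 + 2*x - 9*y^2 + 10*y)
At (-1, 1): (11, -4).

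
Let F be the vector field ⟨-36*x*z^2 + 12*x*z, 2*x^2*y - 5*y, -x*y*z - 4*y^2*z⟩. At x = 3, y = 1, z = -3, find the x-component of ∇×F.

(∇×F)_1 = ∂F₃/∂y − ∂F₂/∂z
= -x*z - 8*y*z − (0)
= -x*z - 8*y*z
At (3, 1, -3): 33.

33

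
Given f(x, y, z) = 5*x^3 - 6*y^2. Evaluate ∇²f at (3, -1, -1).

78

∂²f/∂x² = 30*x
∂²f/∂y² = -12
∂²f/∂z² = 0
∇²f = 30*x - 12
At (3, -1, -1): 78.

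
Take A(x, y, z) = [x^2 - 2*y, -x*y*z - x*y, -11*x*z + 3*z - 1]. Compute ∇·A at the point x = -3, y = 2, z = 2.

∂A₁/∂x = 2*x
∂A₂/∂y = -x*z - x
∂A₃/∂z = -11*x + 3
∇·A = -x*z - 10*x + 3
At (-3, 2, 2): 39.

39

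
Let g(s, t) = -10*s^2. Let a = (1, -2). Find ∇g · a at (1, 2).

∂g/∂s = -20*s
∂g/∂t = 0
∇g at (1, 2) = (-20, 0)
∇g · a = (-20)(1) + (0)(-2) = -20

-20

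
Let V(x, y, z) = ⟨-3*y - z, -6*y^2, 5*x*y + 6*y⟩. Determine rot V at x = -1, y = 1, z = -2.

(∇×V)₁ = ∂V₃/∂y − ∂V₂/∂z = 5*x + 6
(∇×V)₂ = ∂V₁/∂z − ∂V₃/∂x = -5*y - 1
(∇×V)₃ = ∂V₂/∂x − ∂V₁/∂y = 3
∇×V = (5*x + 6, -5*y - 1, 3)
At (-1, 1, -2): (1, -6, 3).

(1, -6, 3)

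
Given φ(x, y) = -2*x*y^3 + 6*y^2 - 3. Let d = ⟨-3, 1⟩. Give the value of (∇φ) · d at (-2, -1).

-6

∂φ/∂x = -2*y^3
∂φ/∂y = -6*x*y^2 + 12*y
∇φ at (-2, -1) = (2, 0)
∇φ · d = (2)(-3) + (0)(1) = -6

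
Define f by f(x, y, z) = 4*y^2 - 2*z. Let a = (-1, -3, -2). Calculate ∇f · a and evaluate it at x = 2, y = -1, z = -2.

28

∂f/∂x = 0
∂f/∂y = 8*y
∂f/∂z = -2
∇f at (2, -1, -2) = (0, -8, -2)
∇f · a = (0)(-1) + (-8)(-3) + (-2)(-2) = 28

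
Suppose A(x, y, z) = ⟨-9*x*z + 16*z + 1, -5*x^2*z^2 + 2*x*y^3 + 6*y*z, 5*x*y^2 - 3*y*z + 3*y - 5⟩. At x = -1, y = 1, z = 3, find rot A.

(∇×A)₁ = ∂A₃/∂y − ∂A₂/∂z = 10*x^2*z + 10*x*y - 6*y - 3*z + 3
(∇×A)₂ = ∂A₁/∂z − ∂A₃/∂x = -9*x - 5*y^2 + 16
(∇×A)₃ = ∂A₂/∂x − ∂A₁/∂y = -10*x*z^2 + 2*y^3
∇×A = (10*x^2*z + 10*x*y - 6*y - 3*z + 3, -9*x - 5*y^2 + 16, -10*x*z^2 + 2*y^3)
At (-1, 1, 3): (8, 20, 92).

(8, 20, 92)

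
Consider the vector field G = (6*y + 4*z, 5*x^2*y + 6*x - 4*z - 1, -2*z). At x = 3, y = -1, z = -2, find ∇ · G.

∂G₁/∂x = 0
∂G₂/∂y = 5*x^2
∂G₃/∂z = -2
∇·G = 5*x^2 - 2
At (3, -1, -2): 43.

43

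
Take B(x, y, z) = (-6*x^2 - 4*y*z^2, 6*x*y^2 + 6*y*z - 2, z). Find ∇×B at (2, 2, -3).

(-12, 48, 60)

(∇×B)₁ = ∂B₃/∂y − ∂B₂/∂z = -6*y
(∇×B)₂ = ∂B₁/∂z − ∂B₃/∂x = -8*y*z
(∇×B)₃ = ∂B₂/∂x − ∂B₁/∂y = 6*y^2 + 4*z^2
∇×B = (-6*y, -8*y*z, 6*y^2 + 4*z^2)
At (2, 2, -3): (-12, 48, 60).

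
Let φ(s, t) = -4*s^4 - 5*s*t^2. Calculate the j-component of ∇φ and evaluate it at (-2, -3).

-60

(∇φ)_2 = ∂φ/∂t = -10*s*t
At (-2, -3): -60.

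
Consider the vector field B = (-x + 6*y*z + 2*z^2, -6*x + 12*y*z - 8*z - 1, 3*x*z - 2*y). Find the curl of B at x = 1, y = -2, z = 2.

(∇×B)₁ = ∂B₃/∂y − ∂B₂/∂z = -12*y + 6
(∇×B)₂ = ∂B₁/∂z − ∂B₃/∂x = 6*y + z
(∇×B)₃ = ∂B₂/∂x − ∂B₁/∂y = -6*z - 6
∇×B = (-12*y + 6, 6*y + z, -6*z - 6)
At (1, -2, 2): (30, -10, -18).

(30, -10, -18)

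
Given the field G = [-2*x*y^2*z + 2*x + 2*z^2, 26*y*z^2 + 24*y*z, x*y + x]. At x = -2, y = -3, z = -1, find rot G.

(∇×G)₁ = ∂G₃/∂y − ∂G₂/∂z = x - 52*y*z - 24*y
(∇×G)₂ = ∂G₁/∂z − ∂G₃/∂x = -2*x*y^2 - y + 4*z - 1
(∇×G)₃ = ∂G₂/∂x − ∂G₁/∂y = 4*x*y*z
∇×G = (x - 52*y*z - 24*y, -2*x*y^2 - y + 4*z - 1, 4*x*y*z)
At (-2, -3, -1): (-86, 34, -24).

(-86, 34, -24)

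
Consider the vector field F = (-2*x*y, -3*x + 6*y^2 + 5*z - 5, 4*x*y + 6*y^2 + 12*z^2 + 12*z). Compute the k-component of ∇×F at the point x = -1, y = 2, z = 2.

-5

(∇×F)_3 = ∂F₂/∂x − ∂F₁/∂y
= -3 − (-2*x)
= 2*x - 3
At (-1, 2, 2): -5.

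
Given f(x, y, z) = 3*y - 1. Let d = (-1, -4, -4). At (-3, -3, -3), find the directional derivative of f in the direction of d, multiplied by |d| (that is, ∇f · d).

-12

∂f/∂x = 0
∂f/∂y = 3
∂f/∂z = 0
∇f at (-3, -3, -3) = (0, 3, 0)
∇f · d = (0)(-1) + (3)(-4) + (0)(-4) = -12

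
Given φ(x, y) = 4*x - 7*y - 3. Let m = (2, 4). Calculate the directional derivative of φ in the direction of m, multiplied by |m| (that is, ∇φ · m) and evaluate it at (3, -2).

∂φ/∂x = 4
∂φ/∂y = -7
∇φ at (3, -2) = (4, -7)
∇φ · m = (4)(2) + (-7)(4) = -20

-20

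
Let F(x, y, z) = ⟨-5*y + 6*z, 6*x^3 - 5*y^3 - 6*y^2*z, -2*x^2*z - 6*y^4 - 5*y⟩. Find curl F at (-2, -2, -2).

(211, 22, 77)

(∇×F)₁ = ∂F₃/∂y − ∂F₂/∂z = -24*y^3 + 6*y^2 - 5
(∇×F)₂ = ∂F₁/∂z − ∂F₃/∂x = 4*x*z + 6
(∇×F)₃ = ∂F₂/∂x − ∂F₁/∂y = 18*x^2 + 5
∇×F = (-24*y^3 + 6*y^2 - 5, 4*x*z + 6, 18*x^2 + 5)
At (-2, -2, -2): (211, 22, 77).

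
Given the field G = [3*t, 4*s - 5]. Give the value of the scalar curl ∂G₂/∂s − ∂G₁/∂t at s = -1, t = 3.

1

∂G₂/∂s = 4
∂G₁/∂t = 3
Scalar curl = 1
At (-1, 3): 1.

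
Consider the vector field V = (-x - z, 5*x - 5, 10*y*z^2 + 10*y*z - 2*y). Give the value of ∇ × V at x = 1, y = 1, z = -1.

(-2, -1, 5)

(∇×V)₁ = ∂V₃/∂y − ∂V₂/∂z = 10*z^2 + 10*z - 2
(∇×V)₂ = ∂V₁/∂z − ∂V₃/∂x = -1
(∇×V)₃ = ∂V₂/∂x − ∂V₁/∂y = 5
∇×V = (10*z^2 + 10*z - 2, -1, 5)
At (1, 1, -1): (-2, -1, 5).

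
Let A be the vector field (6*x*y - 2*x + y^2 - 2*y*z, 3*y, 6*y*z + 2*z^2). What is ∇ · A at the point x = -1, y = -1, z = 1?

-7

∂A₁/∂x = 6*y - 2
∂A₂/∂y = 3
∂A₃/∂z = 6*y + 4*z
∇·A = 12*y + 4*z + 1
At (-1, -1, 1): -7.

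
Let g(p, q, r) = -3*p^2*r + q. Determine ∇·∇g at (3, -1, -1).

∂²g/∂p² = -6*r
∂²g/∂q² = 0
∂²g/∂r² = 0
∇²g = -6*r
At (3, -1, -1): 6.

6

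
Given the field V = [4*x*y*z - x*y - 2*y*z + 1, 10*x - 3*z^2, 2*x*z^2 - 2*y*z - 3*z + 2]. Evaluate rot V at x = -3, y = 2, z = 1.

(4, -30, 21)

(∇×V)₁ = ∂V₃/∂y − ∂V₂/∂z = 4*z
(∇×V)₂ = ∂V₁/∂z − ∂V₃/∂x = 4*x*y - 2*y - 2*z^2
(∇×V)₃ = ∂V₂/∂x − ∂V₁/∂y = -4*x*z + x + 2*z + 10
∇×V = (4*z, 4*x*y - 2*y - 2*z^2, -4*x*z + x + 2*z + 10)
At (-3, 2, 1): (4, -30, 21).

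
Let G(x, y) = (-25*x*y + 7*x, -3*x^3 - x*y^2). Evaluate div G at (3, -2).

69

∂G₁/∂x = -25*y + 7
∂G₂/∂y = -2*x*y
∇·G = -2*x*y - 25*y + 7
At (3, -2): 69.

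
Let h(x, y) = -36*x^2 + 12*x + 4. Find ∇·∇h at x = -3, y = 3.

∂²h/∂x² = -72
∂²h/∂y² = 0
∇²h = -72
At (-3, 3): -72.

-72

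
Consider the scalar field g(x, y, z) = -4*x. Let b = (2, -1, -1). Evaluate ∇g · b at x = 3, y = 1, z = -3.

∂g/∂x = -4
∂g/∂y = 0
∂g/∂z = 0
∇g at (3, 1, -3) = (-4, 0, 0)
∇g · b = (-4)(2) + (0)(-1) + (0)(-1) = -8

-8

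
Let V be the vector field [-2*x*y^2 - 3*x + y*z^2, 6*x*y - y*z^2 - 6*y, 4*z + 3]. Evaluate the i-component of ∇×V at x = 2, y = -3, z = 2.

(∇×V)_1 = ∂V₃/∂y − ∂V₂/∂z
= 0 − (-2*y*z)
= 2*y*z
At (2, -3, 2): -12.

-12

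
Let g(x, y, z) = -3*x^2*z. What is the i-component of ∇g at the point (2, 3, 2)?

-24

(∇g)_1 = ∂g/∂x = -6*x*z
At (2, 3, 2): -24.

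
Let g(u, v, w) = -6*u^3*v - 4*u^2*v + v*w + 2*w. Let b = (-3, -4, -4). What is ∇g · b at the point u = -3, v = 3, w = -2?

726

∂g/∂u = -18*u^2*v - 8*u*v
∂g/∂v = -6*u^3 - 4*u^2 + w
∂g/∂w = v + 2
∇g at (-3, 3, -2) = (-414, 124, 5)
∇g · b = (-414)(-3) + (124)(-4) + (5)(-4) = 726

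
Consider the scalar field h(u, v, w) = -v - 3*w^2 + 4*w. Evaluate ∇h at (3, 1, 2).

∂h/∂u = 0
∂h/∂v = -1
∂h/∂w = -6*w + 4
∇h = (0, -1, -6*w + 4)
At (3, 1, 2): (0, -1, -8).

(0, -1, -8)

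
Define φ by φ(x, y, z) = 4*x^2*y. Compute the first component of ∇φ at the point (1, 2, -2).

16

(∇φ)_1 = ∂φ/∂x = 8*x*y
At (1, 2, -2): 16.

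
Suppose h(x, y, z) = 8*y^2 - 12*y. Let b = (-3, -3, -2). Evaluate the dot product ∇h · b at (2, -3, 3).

∂h/∂x = 0
∂h/∂y = 16*y - 12
∂h/∂z = 0
∇h at (2, -3, 3) = (0, -60, 0)
∇h · b = (0)(-3) + (-60)(-3) + (0)(-2) = 180

180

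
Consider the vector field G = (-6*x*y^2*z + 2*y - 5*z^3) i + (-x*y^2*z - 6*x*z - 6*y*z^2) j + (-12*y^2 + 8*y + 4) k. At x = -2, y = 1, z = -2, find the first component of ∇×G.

(∇×G)_1 = ∂G₃/∂y − ∂G₂/∂z
= -24*y + 8 − (-x*y^2 - 6*x - 12*y*z)
= x*y^2 + 6*x + 12*y*z - 24*y + 8
At (-2, 1, -2): -54.

-54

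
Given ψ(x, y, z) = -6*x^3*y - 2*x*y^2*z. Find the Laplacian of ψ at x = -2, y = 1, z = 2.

88

∂²ψ/∂x² = -36*x*y
∂²ψ/∂y² = -4*x*z
∂²ψ/∂z² = 0
∇²ψ = -36*x*y - 4*x*z
At (-2, 1, 2): 88.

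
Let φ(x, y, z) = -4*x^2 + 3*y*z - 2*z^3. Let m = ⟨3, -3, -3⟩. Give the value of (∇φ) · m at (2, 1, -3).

132

∂φ/∂x = -8*x
∂φ/∂y = 3*z
∂φ/∂z = 3*y - 6*z^2
∇φ at (2, 1, -3) = (-16, -9, -51)
∇φ · m = (-16)(3) + (-9)(-3) + (-51)(-3) = 132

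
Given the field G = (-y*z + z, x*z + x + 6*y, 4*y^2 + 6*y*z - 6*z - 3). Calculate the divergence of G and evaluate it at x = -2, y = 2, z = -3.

12

∂G₁/∂x = 0
∂G₂/∂y = 6
∂G₃/∂z = 6*y - 6
∇·G = 6*y
At (-2, 2, -3): 12.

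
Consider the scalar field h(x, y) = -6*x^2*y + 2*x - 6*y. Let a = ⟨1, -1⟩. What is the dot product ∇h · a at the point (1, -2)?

38

∂h/∂x = -12*x*y + 2
∂h/∂y = -6*x^2 - 6
∇h at (1, -2) = (26, -12)
∇h · a = (26)(1) + (-12)(-1) = 38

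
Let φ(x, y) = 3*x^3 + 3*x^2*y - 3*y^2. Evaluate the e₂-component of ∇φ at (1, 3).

(∇φ)_2 = ∂φ/∂y = 3*x^2 - 6*y
At (1, 3): -15.

-15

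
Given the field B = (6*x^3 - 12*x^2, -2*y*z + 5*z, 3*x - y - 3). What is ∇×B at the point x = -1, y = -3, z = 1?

(∇×B)₁ = ∂B₃/∂y − ∂B₂/∂z = 2*y - 6
(∇×B)₂ = ∂B₁/∂z − ∂B₃/∂x = -3
(∇×B)₃ = ∂B₂/∂x − ∂B₁/∂y = 0
∇×B = (2*y - 6, -3, 0)
At (-1, -3, 1): (-12, -3, 0).

(-12, -3, 0)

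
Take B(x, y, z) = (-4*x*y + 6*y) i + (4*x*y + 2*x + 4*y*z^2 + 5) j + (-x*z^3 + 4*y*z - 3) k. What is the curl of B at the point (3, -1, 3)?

(∇×B)₁ = ∂B₃/∂y − ∂B₂/∂z = -8*y*z + 4*z
(∇×B)₂ = ∂B₁/∂z − ∂B₃/∂x = z^3
(∇×B)₃ = ∂B₂/∂x − ∂B₁/∂y = 4*x + 4*y - 4
∇×B = (-8*y*z + 4*z, z^3, 4*x + 4*y - 4)
At (3, -1, 3): (36, 27, 4).

(36, 27, 4)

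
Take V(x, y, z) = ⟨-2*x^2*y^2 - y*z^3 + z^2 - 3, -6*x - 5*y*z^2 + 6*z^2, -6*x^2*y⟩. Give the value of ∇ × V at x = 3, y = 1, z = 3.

(∇×V)₁ = ∂V₃/∂y − ∂V₂/∂z = -6*x^2 + 10*y*z - 12*z
(∇×V)₂ = ∂V₁/∂z − ∂V₃/∂x = 12*x*y - 3*y*z^2 + 2*z
(∇×V)₃ = ∂V₂/∂x − ∂V₁/∂y = 4*x^2*y + z^3 - 6
∇×V = (-6*x^2 + 10*y*z - 12*z, 12*x*y - 3*y*z^2 + 2*z, 4*x^2*y + z^3 - 6)
At (3, 1, 3): (-60, 15, 57).

(-60, 15, 57)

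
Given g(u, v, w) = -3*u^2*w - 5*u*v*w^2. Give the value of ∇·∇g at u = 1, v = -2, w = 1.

14

∂²g/∂u² = -6*w
∂²g/∂v² = 0
∂²g/∂w² = -10*u*v
∇²g = -10*u*v - 6*w
At (1, -2, 1): 14.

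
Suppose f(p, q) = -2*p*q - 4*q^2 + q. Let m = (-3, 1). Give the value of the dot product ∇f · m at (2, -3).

3

∂f/∂p = -2*q
∂f/∂q = -2*p - 8*q + 1
∇f at (2, -3) = (6, 21)
∇f · m = (6)(-3) + (21)(1) = 3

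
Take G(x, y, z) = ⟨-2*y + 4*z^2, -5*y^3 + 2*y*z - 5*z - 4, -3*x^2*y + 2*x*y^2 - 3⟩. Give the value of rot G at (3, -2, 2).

(∇×G)₁ = ∂G₃/∂y − ∂G₂/∂z = -3*x^2 + 4*x*y - 2*y + 5
(∇×G)₂ = ∂G₁/∂z − ∂G₃/∂x = 6*x*y - 2*y^2 + 8*z
(∇×G)₃ = ∂G₂/∂x − ∂G₁/∂y = 2
∇×G = (-3*x^2 + 4*x*y - 2*y + 5, 6*x*y - 2*y^2 + 8*z, 2)
At (3, -2, 2): (-42, -28, 2).

(-42, -28, 2)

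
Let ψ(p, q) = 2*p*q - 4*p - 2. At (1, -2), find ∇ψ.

∂ψ/∂p = 2*q - 4
∂ψ/∂q = 2*p
∇ψ = (2*q - 4, 2*p)
At (1, -2): (-8, 2).

(-8, 2)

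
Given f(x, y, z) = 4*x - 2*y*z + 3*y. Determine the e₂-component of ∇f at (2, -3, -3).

(∇f)_2 = ∂f/∂y = -2*z + 3
At (2, -3, -3): 9.

9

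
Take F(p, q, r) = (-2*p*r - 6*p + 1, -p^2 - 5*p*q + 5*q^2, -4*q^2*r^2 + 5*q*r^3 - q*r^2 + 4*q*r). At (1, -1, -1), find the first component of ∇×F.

(∇×F)_1 = ∂F₃/∂q − ∂F₂/∂r
= -8*q*r^2 + 5*r^3 - r^2 + 4*r − (0)
= -8*q*r^2 + 5*r^3 - r^2 + 4*r
At (1, -1, -1): -2.

-2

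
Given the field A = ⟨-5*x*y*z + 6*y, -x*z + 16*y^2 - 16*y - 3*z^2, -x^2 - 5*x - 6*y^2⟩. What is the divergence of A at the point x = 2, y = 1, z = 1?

11

∂A₁/∂x = -5*y*z
∂A₂/∂y = 32*y - 16
∂A₃/∂z = 0
∇·A = -5*y*z + 32*y - 16
At (2, 1, 1): 11.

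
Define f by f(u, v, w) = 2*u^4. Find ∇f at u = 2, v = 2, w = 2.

∂f/∂u = 8*u^3
∂f/∂v = 0
∂f/∂w = 0
∇f = (8*u^3, 0, 0)
At (2, 2, 2): (64, 0, 0).

(64, 0, 0)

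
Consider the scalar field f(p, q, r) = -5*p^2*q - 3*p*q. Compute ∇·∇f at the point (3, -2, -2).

20

∂²f/∂p² = -10*q
∂²f/∂q² = 0
∂²f/∂r² = 0
∇²f = -10*q
At (3, -2, -2): 20.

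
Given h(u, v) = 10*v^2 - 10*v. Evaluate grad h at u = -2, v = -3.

∂h/∂u = 0
∂h/∂v = 20*v - 10
∇h = (0, 20*v - 10)
At (-2, -3): (0, -70).

(0, -70)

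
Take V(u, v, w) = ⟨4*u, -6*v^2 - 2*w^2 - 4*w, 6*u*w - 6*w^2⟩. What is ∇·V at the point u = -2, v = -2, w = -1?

∂V₁/∂u = 4
∂V₂/∂v = -12*v
∂V₃/∂w = 6*u - 12*w
∇·V = 6*u - 12*v - 12*w + 4
At (-2, -2, -1): 28.

28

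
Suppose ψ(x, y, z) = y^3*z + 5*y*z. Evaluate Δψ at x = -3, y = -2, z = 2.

-24

∂²ψ/∂x² = 0
∂²ψ/∂y² = 6*y*z
∂²ψ/∂z² = 0
∇²ψ = 6*y*z
At (-3, -2, 2): -24.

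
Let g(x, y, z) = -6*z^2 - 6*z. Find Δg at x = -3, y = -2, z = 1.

-12

∂²g/∂x² = 0
∂²g/∂y² = 0
∂²g/∂z² = -12
∇²g = -12
At (-3, -2, 1): -12.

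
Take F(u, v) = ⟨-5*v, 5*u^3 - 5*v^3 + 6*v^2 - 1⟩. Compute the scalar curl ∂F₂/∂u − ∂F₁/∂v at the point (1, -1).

20

∂F₂/∂u = 15*u^2
∂F₁/∂v = -5
Scalar curl = 15*u^2 + 5
At (1, -1): 20.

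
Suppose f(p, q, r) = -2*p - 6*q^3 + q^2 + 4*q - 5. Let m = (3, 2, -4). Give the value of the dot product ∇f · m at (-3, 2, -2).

∂f/∂p = -2
∂f/∂q = -18*q^2 + 2*q + 4
∂f/∂r = 0
∇f at (-3, 2, -2) = (-2, -64, 0)
∇f · m = (-2)(3) + (-64)(2) + (0)(-4) = -134

-134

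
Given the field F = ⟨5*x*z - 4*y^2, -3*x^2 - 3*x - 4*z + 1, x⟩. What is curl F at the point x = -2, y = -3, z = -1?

(4, -11, -15)

(∇×F)₁ = ∂F₃/∂y − ∂F₂/∂z = 4
(∇×F)₂ = ∂F₁/∂z − ∂F₃/∂x = 5*x - 1
(∇×F)₃ = ∂F₂/∂x − ∂F₁/∂y = -6*x + 8*y - 3
∇×F = (4, 5*x - 1, -6*x + 8*y - 3)
At (-2, -3, -1): (4, -11, -15).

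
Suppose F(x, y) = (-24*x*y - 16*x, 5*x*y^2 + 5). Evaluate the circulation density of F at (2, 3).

93

∂F₂/∂x = 5*y^2
∂F₁/∂y = -24*x
Scalar curl = 24*x + 5*y^2
At (2, 3): 93.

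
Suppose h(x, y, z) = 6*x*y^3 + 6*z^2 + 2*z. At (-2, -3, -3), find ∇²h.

∂²h/∂x² = 0
∂²h/∂y² = 36*x*y
∂²h/∂z² = 12
∇²h = 36*x*y + 12
At (-2, -3, -3): 228.

228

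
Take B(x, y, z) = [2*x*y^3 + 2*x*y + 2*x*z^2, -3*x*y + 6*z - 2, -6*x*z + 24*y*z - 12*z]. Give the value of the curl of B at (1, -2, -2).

(-54, -20, -20)

(∇×B)₁ = ∂B₃/∂y − ∂B₂/∂z = 24*z - 6
(∇×B)₂ = ∂B₁/∂z − ∂B₃/∂x = 4*x*z + 6*z
(∇×B)₃ = ∂B₂/∂x − ∂B₁/∂y = -6*x*y^2 - 2*x - 3*y
∇×B = (24*z - 6, 4*x*z + 6*z, -6*x*y^2 - 2*x - 3*y)
At (1, -2, -2): (-54, -20, -20).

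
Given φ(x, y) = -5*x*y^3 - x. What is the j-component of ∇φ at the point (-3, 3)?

(∇φ)_2 = ∂φ/∂y = -15*x*y^2
At (-3, 3): 405.

405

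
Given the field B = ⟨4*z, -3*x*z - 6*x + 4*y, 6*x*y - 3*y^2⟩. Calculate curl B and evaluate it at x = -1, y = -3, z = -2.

(9, 22, 0)

(∇×B)₁ = ∂B₃/∂y − ∂B₂/∂z = 9*x - 6*y
(∇×B)₂ = ∂B₁/∂z − ∂B₃/∂x = -6*y + 4
(∇×B)₃ = ∂B₂/∂x − ∂B₁/∂y = -3*z - 6
∇×B = (9*x - 6*y, -6*y + 4, -3*z - 6)
At (-1, -3, -2): (9, 22, 0).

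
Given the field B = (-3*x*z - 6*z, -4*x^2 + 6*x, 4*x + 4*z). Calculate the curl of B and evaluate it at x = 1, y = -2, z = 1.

(0, -13, -2)

(∇×B)₁ = ∂B₃/∂y − ∂B₂/∂z = 0
(∇×B)₂ = ∂B₁/∂z − ∂B₃/∂x = -3*x - 10
(∇×B)₃ = ∂B₂/∂x − ∂B₁/∂y = -8*x + 6
∇×B = (0, -3*x - 10, -8*x + 6)
At (1, -2, 1): (0, -13, -2).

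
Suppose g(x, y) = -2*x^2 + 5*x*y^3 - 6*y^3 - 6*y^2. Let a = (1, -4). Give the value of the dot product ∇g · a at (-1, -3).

913

∂g/∂x = -4*x + 5*y^3
∂g/∂y = 15*x*y^2 - 18*y^2 - 12*y
∇g at (-1, -3) = (-131, -261)
∇g · a = (-131)(1) + (-261)(-4) = 913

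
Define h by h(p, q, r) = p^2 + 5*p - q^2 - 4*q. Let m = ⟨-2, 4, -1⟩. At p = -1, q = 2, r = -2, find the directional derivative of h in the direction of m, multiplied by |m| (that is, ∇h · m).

-38

∂h/∂p = 2*p + 5
∂h/∂q = -2*q - 4
∂h/∂r = 0
∇h at (-1, 2, -2) = (3, -8, 0)
∇h · m = (3)(-2) + (-8)(4) + (0)(-1) = -38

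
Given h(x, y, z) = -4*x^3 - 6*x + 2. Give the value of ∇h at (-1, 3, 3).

∂h/∂x = -12*x^2 - 6
∂h/∂y = 0
∂h/∂z = 0
∇h = (-12*x^2 - 6, 0, 0)
At (-1, 3, 3): (-18, 0, 0).

(-18, 0, 0)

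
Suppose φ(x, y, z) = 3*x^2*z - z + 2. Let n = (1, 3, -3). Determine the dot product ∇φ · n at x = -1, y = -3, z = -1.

∂φ/∂x = 6*x*z
∂φ/∂y = 0
∂φ/∂z = 3*x^2 - 1
∇φ at (-1, -3, -1) = (6, 0, 2)
∇φ · n = (6)(1) + (0)(3) + (2)(-3) = 0

0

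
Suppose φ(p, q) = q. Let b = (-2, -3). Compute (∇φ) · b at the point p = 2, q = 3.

∂φ/∂p = 0
∂φ/∂q = 1
∇φ at (2, 3) = (0, 1)
∇φ · b = (0)(-2) + (1)(-3) = -3

-3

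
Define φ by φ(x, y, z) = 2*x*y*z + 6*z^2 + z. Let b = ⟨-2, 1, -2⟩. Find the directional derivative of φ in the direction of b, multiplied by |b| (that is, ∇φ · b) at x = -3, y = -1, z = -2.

38

∂φ/∂x = 2*y*z
∂φ/∂y = 2*x*z
∂φ/∂z = 2*x*y + 12*z + 1
∇φ at (-3, -1, -2) = (4, 12, -17)
∇φ · b = (4)(-2) + (12)(1) + (-17)(-2) = 38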